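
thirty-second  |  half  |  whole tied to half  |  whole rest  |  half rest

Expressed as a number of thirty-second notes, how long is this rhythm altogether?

Express everything in thirty-second notes: thirty-second = 1; half = 16; whole tied to half (whole + half) = 48; whole rest = 32; half rest = 16.
Total: 1 + 16 + 48 + 32 + 16 = 113 thirty-second notes.

113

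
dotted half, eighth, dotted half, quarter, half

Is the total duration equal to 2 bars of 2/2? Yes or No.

No

One bar of 2/2 = 8 eighth notes, so 2 bars = 16.
Working in eighth notes: dotted half = 6; eighth = 1; dotted half = 6; quarter = 2; half = 4.
Total: 6 + 1 + 6 + 2 + 4 = 19.
19 exceeds 16, so the answer is No.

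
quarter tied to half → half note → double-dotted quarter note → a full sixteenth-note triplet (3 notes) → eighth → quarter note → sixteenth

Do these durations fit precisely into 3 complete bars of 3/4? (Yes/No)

One bar of 3/4 = 12 sixteenth notes, so 3 bars = 36.
Convert each value to sixteenth notes: quarter tied to half (quarter + half) = 12; half note = 8; double-dotted quarter note = 7; a full sixteenth-note triplet (3 notes) (three triplet sixteenths span one eighth) = 2; eighth = 2; quarter note = 4; sixteenth = 1.
Altogether 12 + 8 + 7 + 2 + 2 + 4 + 1 = 36.
36 equals 36, so the answer is Yes.

Yes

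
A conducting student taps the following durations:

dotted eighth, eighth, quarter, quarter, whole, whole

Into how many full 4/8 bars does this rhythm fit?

5

One bar of 4/8 = 8 sixteenth notes.
Convert each value to sixteenth notes: dotted eighth = 3; eighth = 2; quarter = 4; quarter = 4; whole = 16; whole = 16.
Total: 3 + 2 + 4 + 4 + 16 + 16 = 45.
45 ÷ 8 = 5 complete bars with 5 left over.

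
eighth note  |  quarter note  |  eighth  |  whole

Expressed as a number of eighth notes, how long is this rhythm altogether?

12

In eighth notes: eighth note = 1; quarter note = 2; eighth = 1; whole = 8.
Sum: 1 + 2 + 1 + 8 = 12 eighth notes.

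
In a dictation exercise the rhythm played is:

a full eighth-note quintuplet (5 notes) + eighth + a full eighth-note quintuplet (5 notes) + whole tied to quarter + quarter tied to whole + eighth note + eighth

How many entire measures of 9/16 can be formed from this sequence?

6

One bar of 9/16 = 9 sixteenth notes.
Each duration in sixteenth notes: a full eighth-note quintuplet (5 notes) (five quintuplet eighths span one half) = 8; eighth = 2; a full eighth-note quintuplet (5 notes) (five quintuplet eighths span one half) = 8; whole tied to quarter (whole + quarter) = 20; quarter tied to whole (quarter + whole) = 20; eighth note = 2; eighth = 2.
Altogether 8 + 2 + 8 + 20 + 20 + 2 + 2 = 62.
62 ÷ 9 = 6 complete bars with 8 left over.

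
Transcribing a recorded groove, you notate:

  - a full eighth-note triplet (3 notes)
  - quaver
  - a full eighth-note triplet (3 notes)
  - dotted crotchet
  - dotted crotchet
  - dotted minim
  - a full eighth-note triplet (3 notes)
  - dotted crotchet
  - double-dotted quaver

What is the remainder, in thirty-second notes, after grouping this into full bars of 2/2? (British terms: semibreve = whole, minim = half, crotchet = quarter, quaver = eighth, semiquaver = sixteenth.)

31

One bar of 2/2 = 32 thirty-second notes.
Convert each value to thirty-second notes: a full eighth-note triplet (3 notes) (three triplet eighths span one quarter) = 8; quaver = 4; a full eighth-note triplet (3 notes) (three triplet eighths span one quarter) = 8; dotted crotchet = 12; dotted crotchet = 12; dotted minim = 24; a full eighth-note triplet (3 notes) (three triplet eighths span one quarter) = 8; dotted crotchet = 12; double-dotted quaver = 7.
Altogether 8 + 4 + 8 + 12 + 12 + 24 + 8 + 12 + 7 = 95.
95 ÷ 32 = 2 complete bars with 31 thirty-second notes remaining.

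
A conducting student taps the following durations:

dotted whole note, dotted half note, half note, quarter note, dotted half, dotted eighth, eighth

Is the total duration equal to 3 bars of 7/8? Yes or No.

One bar of 7/8 = 14 sixteenth notes, so 3 bars = 42.
Working in sixteenth notes: dotted whole note = 24; dotted half note = 12; half note = 8; quarter note = 4; dotted half = 12; dotted eighth = 3; eighth = 2.
Sum: 24 + 12 + 8 + 4 + 12 + 3 + 2 = 65.
65 exceeds 42, so the answer is No.

No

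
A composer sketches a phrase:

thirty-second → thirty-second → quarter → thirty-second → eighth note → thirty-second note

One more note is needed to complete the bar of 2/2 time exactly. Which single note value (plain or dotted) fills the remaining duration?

The bar of 2/2 = 32 thirty-second notes.
In thirty-second notes: thirty-second = 1; thirty-second = 1; quarter = 8; thirty-second = 1; eighth note = 4; thirty-second note = 1.
Sum: 1 + 1 + 8 + 1 + 4 + 1 = 16.
Remaining: 32 − 16 = 16 thirty-second notes, which is a half note.

half note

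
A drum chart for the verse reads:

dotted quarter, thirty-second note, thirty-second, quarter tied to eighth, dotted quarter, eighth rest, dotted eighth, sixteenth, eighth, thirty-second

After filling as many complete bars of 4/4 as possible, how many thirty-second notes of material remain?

One bar of 4/4 = 32 thirty-second notes.
Convert each value to thirty-second notes: dotted quarter = 12; thirty-second note = 1; thirty-second = 1; quarter tied to eighth (quarter + eighth) = 12; dotted quarter = 12; eighth rest = 4; dotted eighth = 6; sixteenth = 2; eighth = 4; thirty-second = 1.
Total: 12 + 1 + 1 + 12 + 12 + 4 + 6 + 2 + 4 + 1 = 55.
55 ÷ 32 = 1 complete bar with 23 thirty-second notes remaining.

23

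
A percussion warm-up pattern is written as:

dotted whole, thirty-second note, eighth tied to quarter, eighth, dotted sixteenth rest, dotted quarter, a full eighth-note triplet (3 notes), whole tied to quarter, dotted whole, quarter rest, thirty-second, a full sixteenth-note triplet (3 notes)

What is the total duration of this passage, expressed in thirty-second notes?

189

Express everything in thirty-second notes: dotted whole = 48; thirty-second note = 1; eighth tied to quarter (eighth + quarter) = 12; eighth = 4; dotted sixteenth rest = 3; dotted quarter = 12; a full eighth-note triplet (3 notes) (three triplet eighths span one quarter) = 8; whole tied to quarter (whole + quarter) = 40; dotted whole = 48; quarter rest = 8; thirty-second = 1; a full sixteenth-note triplet (3 notes) (three triplet sixteenths span one eighth) = 4.
Total: 48 + 1 + 12 + 4 + 3 + 12 + 8 + 40 + 48 + 8 + 1 + 4 = 189 thirty-second notes.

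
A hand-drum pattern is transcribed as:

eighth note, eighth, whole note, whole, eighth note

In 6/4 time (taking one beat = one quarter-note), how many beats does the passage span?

9.5

One quarter-note beat = 2 eighth notes.
Each duration in eighth notes: eighth note = 1; eighth = 1; whole note = 8; whole = 8; eighth note = 1.
Sum: 1 + 1 + 8 + 8 + 1 = 19.
19 ÷ 2 = 9.5 beats.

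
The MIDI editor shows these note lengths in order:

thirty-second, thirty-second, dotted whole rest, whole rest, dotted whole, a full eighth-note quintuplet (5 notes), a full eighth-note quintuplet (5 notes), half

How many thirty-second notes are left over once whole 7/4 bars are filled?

One bar of 7/4 = 56 thirty-second notes.
Convert each value to thirty-second notes: thirty-second = 1; thirty-second = 1; dotted whole rest = 48; whole rest = 32; dotted whole = 48; a full eighth-note quintuplet (5 notes) (five quintuplet eighths span one half) = 16; a full eighth-note quintuplet (5 notes) (five quintuplet eighths span one half) = 16; half = 16.
Adding: 1 + 1 + 48 + 32 + 48 + 16 + 16 + 16 = 178.
178 ÷ 56 = 3 complete bars with 10 thirty-second notes remaining.

10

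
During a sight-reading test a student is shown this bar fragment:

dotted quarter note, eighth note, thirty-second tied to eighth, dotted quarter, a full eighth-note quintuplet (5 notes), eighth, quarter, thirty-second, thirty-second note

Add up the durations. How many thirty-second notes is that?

Working in thirty-second notes: dotted quarter note = 12; eighth note = 4; thirty-second tied to eighth (thirty-second + eighth) = 5; dotted quarter = 12; a full eighth-note quintuplet (5 notes) (five quintuplet eighths span one half) = 16; eighth = 4; quarter = 8; thirty-second = 1; thirty-second note = 1.
Altogether 12 + 4 + 5 + 12 + 16 + 4 + 8 + 1 + 1 = 63 thirty-second notes.

63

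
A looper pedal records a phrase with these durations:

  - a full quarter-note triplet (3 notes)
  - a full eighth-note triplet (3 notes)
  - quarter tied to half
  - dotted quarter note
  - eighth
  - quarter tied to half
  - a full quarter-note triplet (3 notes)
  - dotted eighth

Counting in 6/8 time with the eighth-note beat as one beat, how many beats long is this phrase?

27.5

One eighth-note beat = 2 sixteenth notes.
Express everything in sixteenth notes: a full quarter-note triplet (3 notes) (three triplet quarters span one half) = 8; a full eighth-note triplet (3 notes) (three triplet eighths span one quarter) = 4; quarter tied to half (quarter + half) = 12; dotted quarter note = 6; eighth = 2; quarter tied to half (quarter + half) = 12; a full quarter-note triplet (3 notes) (three triplet quarters span one half) = 8; dotted eighth = 3.
Adding: 8 + 4 + 12 + 6 + 2 + 12 + 8 + 3 = 55.
55 ÷ 2 = 27.5 beats.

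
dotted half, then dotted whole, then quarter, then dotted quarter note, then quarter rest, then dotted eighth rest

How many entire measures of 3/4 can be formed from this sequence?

4

One bar of 3/4 = 12 sixteenth notes.
Each duration in sixteenth notes: dotted half = 12; dotted whole = 24; quarter = 4; dotted quarter note = 6; quarter rest = 4; dotted eighth rest = 3.
Sum: 12 + 24 + 4 + 6 + 4 + 3 = 53.
53 ÷ 12 = 4 complete bars with 5 left over.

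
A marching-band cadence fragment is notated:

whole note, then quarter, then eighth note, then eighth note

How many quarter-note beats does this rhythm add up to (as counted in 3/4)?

One quarter-note beat = 2 eighth notes.
In eighth notes: whole note = 8; quarter = 2; eighth note = 1; eighth note = 1.
Total: 8 + 2 + 1 + 1 = 12.
12 ÷ 2 = 6 beats.

6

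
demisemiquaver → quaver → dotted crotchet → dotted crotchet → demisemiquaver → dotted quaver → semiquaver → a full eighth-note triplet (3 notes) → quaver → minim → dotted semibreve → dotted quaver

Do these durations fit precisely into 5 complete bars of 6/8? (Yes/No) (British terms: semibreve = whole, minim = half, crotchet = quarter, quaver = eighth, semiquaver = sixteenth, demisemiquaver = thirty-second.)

Yes

One bar of 6/8 = 24 thirty-second notes, so 5 bars = 120.
Each duration in thirty-second notes: demisemiquaver = 1; quaver = 4; dotted crotchet = 12; dotted crotchet = 12; demisemiquaver = 1; dotted quaver = 6; semiquaver = 2; a full eighth-note triplet (3 notes) (three triplet eighths span one quarter) = 8; quaver = 4; minim = 16; dotted semibreve = 48; dotted quaver = 6.
Altogether 1 + 4 + 12 + 12 + 1 + 6 + 2 + 8 + 4 + 16 + 48 + 6 = 120.
120 equals 120, so the answer is Yes.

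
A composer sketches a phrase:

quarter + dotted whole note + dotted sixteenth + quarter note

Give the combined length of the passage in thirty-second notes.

Express everything in thirty-second notes: quarter = 8; dotted whole note = 48; dotted sixteenth = 3; quarter note = 8.
Altogether 8 + 48 + 3 + 8 = 67 thirty-second notes.

67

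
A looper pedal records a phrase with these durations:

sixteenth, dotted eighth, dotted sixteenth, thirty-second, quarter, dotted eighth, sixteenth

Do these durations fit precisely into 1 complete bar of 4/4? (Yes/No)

One bar of 4/4 = 32 thirty-second notes.
Convert each value to thirty-second notes: sixteenth = 2; dotted eighth = 6; dotted sixteenth = 3; thirty-second = 1; quarter = 8; dotted eighth = 6; sixteenth = 2.
Total: 2 + 6 + 3 + 1 + 8 + 6 + 2 = 28.
28 falls short of 32, so the answer is No.

No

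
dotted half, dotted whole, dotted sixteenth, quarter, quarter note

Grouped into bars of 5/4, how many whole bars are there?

2

One bar of 5/4 = 40 thirty-second notes.
Express everything in thirty-second notes: dotted half = 24; dotted whole = 48; dotted sixteenth = 3; quarter = 8; quarter note = 8.
Total: 24 + 48 + 3 + 8 + 8 = 91.
91 ÷ 40 = 2 complete bars with 11 left over.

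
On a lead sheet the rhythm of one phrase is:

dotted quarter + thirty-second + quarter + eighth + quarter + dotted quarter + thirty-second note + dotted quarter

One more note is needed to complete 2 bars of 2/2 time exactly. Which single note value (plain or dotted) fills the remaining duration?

2 bars of 2/2 = 64 thirty-second notes.
In thirty-second notes: dotted quarter = 12; thirty-second = 1; quarter = 8; eighth = 4; quarter = 8; dotted quarter = 12; thirty-second note = 1; dotted quarter = 12.
Altogether 12 + 1 + 8 + 4 + 8 + 12 + 1 + 12 = 58.
Remaining: 64 − 58 = 6 thirty-second notes, which is a dotted eighth note.

dotted eighth note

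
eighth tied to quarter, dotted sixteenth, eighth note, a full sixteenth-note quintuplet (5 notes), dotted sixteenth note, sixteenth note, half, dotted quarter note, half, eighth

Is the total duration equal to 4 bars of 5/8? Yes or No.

One bar of 5/8 = 20 thirty-second notes, so 4 bars = 80.
Working in thirty-second notes: eighth tied to quarter (eighth + quarter) = 12; dotted sixteenth = 3; eighth note = 4; a full sixteenth-note quintuplet (5 notes) (five quintuplet sixteenths span one quarter) = 8; dotted sixteenth note = 3; sixteenth note = 2; half = 16; dotted quarter note = 12; half = 16; eighth = 4.
Altogether 12 + 3 + 4 + 8 + 3 + 2 + 16 + 12 + 16 + 4 = 80.
80 equals 80, so the answer is Yes.

Yes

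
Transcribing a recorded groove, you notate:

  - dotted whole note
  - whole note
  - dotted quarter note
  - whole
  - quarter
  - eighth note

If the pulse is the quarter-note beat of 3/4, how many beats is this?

One quarter-note beat = 2 eighth notes.
Working in eighth notes: dotted whole note = 12; whole note = 8; dotted quarter note = 3; whole = 8; quarter = 2; eighth note = 1.
Adding: 12 + 8 + 3 + 8 + 2 + 1 = 34.
34 ÷ 2 = 17 beats.

17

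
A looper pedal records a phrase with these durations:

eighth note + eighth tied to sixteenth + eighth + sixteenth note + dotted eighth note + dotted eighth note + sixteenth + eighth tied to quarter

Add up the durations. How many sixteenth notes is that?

21

Each duration in sixteenth notes: eighth note = 2; eighth tied to sixteenth (eighth + sixteenth) = 3; eighth = 2; sixteenth note = 1; dotted eighth note = 3; dotted eighth note = 3; sixteenth = 1; eighth tied to quarter (eighth + quarter) = 6.
Sum: 2 + 3 + 2 + 1 + 3 + 3 + 1 + 6 = 21 sixteenth notes.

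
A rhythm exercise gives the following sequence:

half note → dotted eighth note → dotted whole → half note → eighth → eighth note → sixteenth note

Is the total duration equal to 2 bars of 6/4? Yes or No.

Yes

One bar of 6/4 = 24 sixteenth notes, so 2 bars = 48.
Convert each value to sixteenth notes: half note = 8; dotted eighth note = 3; dotted whole = 24; half note = 8; eighth = 2; eighth note = 2; sixteenth note = 1.
Adding: 8 + 3 + 24 + 8 + 2 + 2 + 1 = 48.
48 equals 48, so the answer is Yes.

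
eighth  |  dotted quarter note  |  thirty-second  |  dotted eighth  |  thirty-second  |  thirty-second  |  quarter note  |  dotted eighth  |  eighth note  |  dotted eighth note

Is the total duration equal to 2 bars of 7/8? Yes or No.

No

One bar of 7/8 = 28 thirty-second notes, so 2 bars = 56.
Working in thirty-second notes: eighth = 4; dotted quarter note = 12; thirty-second = 1; dotted eighth = 6; thirty-second = 1; thirty-second = 1; quarter note = 8; dotted eighth = 6; eighth note = 4; dotted eighth note = 6.
Total: 4 + 12 + 1 + 6 + 1 + 1 + 8 + 6 + 4 + 6 = 49.
49 falls short of 56, so the answer is No.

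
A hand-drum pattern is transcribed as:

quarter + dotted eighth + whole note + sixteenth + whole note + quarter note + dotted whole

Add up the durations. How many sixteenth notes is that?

Working in sixteenth notes: quarter = 4; dotted eighth = 3; whole note = 16; sixteenth = 1; whole note = 16; quarter note = 4; dotted whole = 24.
Sum: 4 + 3 + 16 + 1 + 16 + 4 + 24 = 68 sixteenth notes.

68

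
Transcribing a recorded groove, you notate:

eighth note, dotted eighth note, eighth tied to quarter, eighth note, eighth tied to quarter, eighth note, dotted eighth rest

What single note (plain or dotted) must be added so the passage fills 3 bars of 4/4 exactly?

3 bars of 4/4 = 48 sixteenth notes.
Each duration in sixteenth notes: eighth note = 2; dotted eighth note = 3; eighth tied to quarter (eighth + quarter) = 6; eighth note = 2; eighth tied to quarter (eighth + quarter) = 6; eighth note = 2; dotted eighth rest = 3.
Altogether 2 + 3 + 6 + 2 + 6 + 2 + 3 = 24.
Remaining: 48 − 24 = 24 sixteenth notes, which is a dotted whole note.

dotted whole note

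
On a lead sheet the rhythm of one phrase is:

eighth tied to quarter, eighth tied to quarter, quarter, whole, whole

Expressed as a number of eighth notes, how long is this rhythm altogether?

Each duration in eighth notes: eighth tied to quarter (eighth + quarter) = 3; eighth tied to quarter (eighth + quarter) = 3; quarter = 2; whole = 8; whole = 8.
Total: 3 + 3 + 2 + 8 + 8 = 24 eighth notes.

24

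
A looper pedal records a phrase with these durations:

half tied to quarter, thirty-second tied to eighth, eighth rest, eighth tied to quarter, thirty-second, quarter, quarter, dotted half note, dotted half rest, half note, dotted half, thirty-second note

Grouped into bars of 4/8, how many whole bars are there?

9

One bar of 4/8 = 16 thirty-second notes.
In thirty-second notes: half tied to quarter (half + quarter) = 24; thirty-second tied to eighth (thirty-second + eighth) = 5; eighth rest = 4; eighth tied to quarter (eighth + quarter) = 12; thirty-second = 1; quarter = 8; quarter = 8; dotted half note = 24; dotted half rest = 24; half note = 16; dotted half = 24; thirty-second note = 1.
Total: 24 + 5 + 4 + 12 + 1 + 8 + 8 + 24 + 24 + 16 + 24 + 1 = 151.
151 ÷ 16 = 9 complete bars with 7 left over.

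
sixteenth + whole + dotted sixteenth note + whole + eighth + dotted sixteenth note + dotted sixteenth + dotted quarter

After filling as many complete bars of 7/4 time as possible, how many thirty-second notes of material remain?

One bar of 7/4 = 56 thirty-second notes.
Each duration in thirty-second notes: sixteenth = 2; whole = 32; dotted sixteenth note = 3; whole = 32; eighth = 4; dotted sixteenth note = 3; dotted sixteenth = 3; dotted quarter = 12.
Altogether 2 + 32 + 3 + 32 + 4 + 3 + 3 + 12 = 91.
91 ÷ 56 = 1 complete bar with 35 thirty-second notes remaining.

35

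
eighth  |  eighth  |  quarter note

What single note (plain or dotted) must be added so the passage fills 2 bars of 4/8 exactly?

2 bars of 4/8 = 8 eighth notes.
Working in eighth notes: eighth = 1; eighth = 1; quarter note = 2.
Total: 1 + 1 + 2 = 4.
Remaining: 8 − 4 = 4 eighth notes, which is a half note.

half note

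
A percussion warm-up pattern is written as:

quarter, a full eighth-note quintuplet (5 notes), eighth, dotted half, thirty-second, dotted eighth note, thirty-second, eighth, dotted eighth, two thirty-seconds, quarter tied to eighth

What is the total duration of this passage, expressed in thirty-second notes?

84

Convert each value to thirty-second notes: quarter = 8; a full eighth-note quintuplet (5 notes) (five quintuplet eighths span one half) = 16; eighth = 4; dotted half = 24; thirty-second = 1; dotted eighth note = 6; thirty-second = 1; eighth = 4; dotted eighth = 6; thirty-second = 1; thirty-second = 1; quarter tied to eighth (quarter + eighth) = 12.
Adding: 8 + 16 + 4 + 24 + 1 + 6 + 1 + 4 + 6 + 1 + 1 + 12 = 84 thirty-second notes.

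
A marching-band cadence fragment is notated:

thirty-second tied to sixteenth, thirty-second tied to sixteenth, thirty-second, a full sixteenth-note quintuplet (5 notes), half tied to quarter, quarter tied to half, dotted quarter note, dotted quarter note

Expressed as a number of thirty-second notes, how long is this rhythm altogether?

Convert each value to thirty-second notes: thirty-second tied to sixteenth (thirty-second + sixteenth) = 3; thirty-second tied to sixteenth (thirty-second + sixteenth) = 3; thirty-second = 1; a full sixteenth-note quintuplet (5 notes) (five quintuplet sixteenths span one quarter) = 8; half tied to quarter (half + quarter) = 24; quarter tied to half (quarter + half) = 24; dotted quarter note = 12; dotted quarter note = 12.
Altogether 3 + 3 + 1 + 8 + 24 + 24 + 12 + 12 = 87 thirty-second notes.

87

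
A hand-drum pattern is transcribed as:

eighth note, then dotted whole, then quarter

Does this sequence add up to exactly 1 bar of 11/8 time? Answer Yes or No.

One bar of 11/8 = 11 eighth notes.
Convert each value to eighth notes: eighth note = 1; dotted whole = 12; quarter = 2.
Altogether 1 + 12 + 2 = 15.
15 exceeds 11, so the answer is No.

No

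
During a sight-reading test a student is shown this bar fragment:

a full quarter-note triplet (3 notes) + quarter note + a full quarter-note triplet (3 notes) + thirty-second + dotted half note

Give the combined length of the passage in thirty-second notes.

65

Working in thirty-second notes: a full quarter-note triplet (3 notes) (three triplet quarters span one half) = 16; quarter note = 8; a full quarter-note triplet (3 notes) (three triplet quarters span one half) = 16; thirty-second = 1; dotted half note = 24.
Sum: 16 + 8 + 16 + 1 + 24 = 65 thirty-second notes.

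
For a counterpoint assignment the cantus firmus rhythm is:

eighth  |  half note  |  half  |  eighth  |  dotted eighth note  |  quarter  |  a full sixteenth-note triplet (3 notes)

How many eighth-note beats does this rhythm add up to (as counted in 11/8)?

14.5

One eighth-note beat = 2 sixteenth notes.
Convert each value to sixteenth notes: eighth = 2; half note = 8; half = 8; eighth = 2; dotted eighth note = 3; quarter = 4; a full sixteenth-note triplet (3 notes) (three triplet sixteenths span one eighth) = 2.
Sum: 2 + 8 + 8 + 2 + 3 + 4 + 2 = 29.
29 ÷ 2 = 14.5 beats.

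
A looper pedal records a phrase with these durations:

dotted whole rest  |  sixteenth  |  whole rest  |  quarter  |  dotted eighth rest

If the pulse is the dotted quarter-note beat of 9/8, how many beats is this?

8

One dotted quarter-note beat = 6 sixteenth notes.
Each duration in sixteenth notes: dotted whole rest = 24; sixteenth = 1; whole rest = 16; quarter = 4; dotted eighth rest = 3.
Total: 24 + 1 + 16 + 4 + 3 = 48.
48 ÷ 6 = 8 beats.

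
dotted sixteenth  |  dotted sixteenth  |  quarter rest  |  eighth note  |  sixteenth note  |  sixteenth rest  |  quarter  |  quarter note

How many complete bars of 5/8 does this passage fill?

One bar of 5/8 = 20 thirty-second notes.
Working in thirty-second notes: dotted sixteenth = 3; dotted sixteenth = 3; quarter rest = 8; eighth note = 4; sixteenth note = 2; sixteenth rest = 2; quarter = 8; quarter note = 8.
Sum: 3 + 3 + 8 + 4 + 2 + 2 + 8 + 8 = 38.
38 ÷ 20 = 1 complete bar with 18 left over.

1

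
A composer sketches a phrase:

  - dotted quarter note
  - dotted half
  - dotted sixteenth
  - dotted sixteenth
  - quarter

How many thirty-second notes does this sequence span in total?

50

Each duration in thirty-second notes: dotted quarter note = 12; dotted half = 24; dotted sixteenth = 3; dotted sixteenth = 3; quarter = 8.
Sum: 12 + 24 + 3 + 3 + 8 = 50 thirty-second notes.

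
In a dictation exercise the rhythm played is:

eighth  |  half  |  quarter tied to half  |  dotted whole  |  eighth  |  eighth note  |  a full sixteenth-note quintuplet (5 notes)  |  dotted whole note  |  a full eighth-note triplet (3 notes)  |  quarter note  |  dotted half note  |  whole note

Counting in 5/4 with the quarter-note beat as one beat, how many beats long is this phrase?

One quarter-note beat = 2 eighth notes.
Working in eighth notes: eighth = 1; half = 4; quarter tied to half (quarter + half) = 6; dotted whole = 12; eighth = 1; eighth note = 1; a full sixteenth-note quintuplet (5 notes) (five quintuplet sixteenths span one quarter) = 2; dotted whole note = 12; a full eighth-note triplet (3 notes) (three triplet eighths span one quarter) = 2; quarter note = 2; dotted half note = 6; whole note = 8.
Altogether 1 + 4 + 6 + 12 + 1 + 1 + 2 + 12 + 2 + 2 + 6 + 8 = 57.
57 ÷ 2 = 28.5 beats.

28.5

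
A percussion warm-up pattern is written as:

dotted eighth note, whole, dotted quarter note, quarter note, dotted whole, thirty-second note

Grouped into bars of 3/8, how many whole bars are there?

8

One bar of 3/8 = 12 thirty-second notes.
Each duration in thirty-second notes: dotted eighth note = 6; whole = 32; dotted quarter note = 12; quarter note = 8; dotted whole = 48; thirty-second note = 1.
Sum: 6 + 32 + 12 + 8 + 48 + 1 = 107.
107 ÷ 12 = 8 complete bars with 11 left over.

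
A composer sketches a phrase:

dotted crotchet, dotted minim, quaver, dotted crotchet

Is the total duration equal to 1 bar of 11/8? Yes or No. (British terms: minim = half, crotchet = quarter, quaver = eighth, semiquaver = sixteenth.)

One bar of 11/8 = 11 eighth notes.
Each duration in eighth notes: dotted crotchet = 3; dotted minim = 6; quaver = 1; dotted crotchet = 3.
Altogether 3 + 6 + 1 + 3 = 13.
13 exceeds 11, so the answer is No.

No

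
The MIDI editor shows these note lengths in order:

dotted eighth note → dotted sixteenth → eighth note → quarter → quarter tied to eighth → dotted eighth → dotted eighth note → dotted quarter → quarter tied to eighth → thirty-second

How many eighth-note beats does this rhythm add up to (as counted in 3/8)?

17.5

One eighth-note beat = 4 thirty-second notes.
Each duration in thirty-second notes: dotted eighth note = 6; dotted sixteenth = 3; eighth note = 4; quarter = 8; quarter tied to eighth (quarter + eighth) = 12; dotted eighth = 6; dotted eighth note = 6; dotted quarter = 12; quarter tied to eighth (quarter + eighth) = 12; thirty-second = 1.
Altogether 6 + 3 + 4 + 8 + 12 + 6 + 6 + 12 + 12 + 1 = 70.
70 ÷ 4 = 17.5 beats.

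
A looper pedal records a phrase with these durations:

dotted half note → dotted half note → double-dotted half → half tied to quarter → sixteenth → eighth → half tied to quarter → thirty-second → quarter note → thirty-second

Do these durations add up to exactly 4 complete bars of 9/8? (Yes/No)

One bar of 9/8 = 36 thirty-second notes, so 4 bars = 144.
Each duration in thirty-second notes: dotted half note = 24; dotted half note = 24; double-dotted half = 28; half tied to quarter (half + quarter) = 24; sixteenth = 2; eighth = 4; half tied to quarter (half + quarter) = 24; thirty-second = 1; quarter note = 8; thirty-second = 1.
Altogether 24 + 24 + 28 + 24 + 2 + 4 + 24 + 1 + 8 + 1 = 140.
140 falls short of 144, so the answer is No.

No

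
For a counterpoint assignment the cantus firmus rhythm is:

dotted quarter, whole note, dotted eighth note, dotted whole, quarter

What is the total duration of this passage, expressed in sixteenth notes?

Working in sixteenth notes: dotted quarter = 6; whole note = 16; dotted eighth note = 3; dotted whole = 24; quarter = 4.
Sum: 6 + 16 + 3 + 24 + 4 = 53 sixteenth notes.

53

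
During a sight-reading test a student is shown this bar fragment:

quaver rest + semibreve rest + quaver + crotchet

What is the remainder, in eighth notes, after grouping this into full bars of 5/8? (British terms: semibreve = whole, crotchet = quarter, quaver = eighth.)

2

One bar of 5/8 = 5 eighth notes.
Convert each value to eighth notes: quaver rest = 1; semibreve rest = 8; quaver = 1; crotchet = 2.
Total: 1 + 8 + 1 + 2 = 12.
12 ÷ 5 = 2 complete bars with 2 eighth notes remaining.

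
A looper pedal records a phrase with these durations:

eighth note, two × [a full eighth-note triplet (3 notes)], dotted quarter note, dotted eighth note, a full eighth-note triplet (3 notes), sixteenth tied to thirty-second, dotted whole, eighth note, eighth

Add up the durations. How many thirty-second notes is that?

105

Each duration in thirty-second notes: eighth note = 4; a full eighth-note triplet (3 notes) (three triplet eighths span one quarter) = 8; a full eighth-note triplet (3 notes) (three triplet eighths span one quarter) = 8; dotted quarter note = 12; dotted eighth note = 6; a full eighth-note triplet (3 notes) (three triplet eighths span one quarter) = 8; sixteenth tied to thirty-second (sixteenth + thirty-second) = 3; dotted whole = 48; eighth note = 4; eighth = 4.
Sum: 4 + 8 + 8 + 12 + 6 + 8 + 3 + 48 + 4 + 4 = 105 thirty-second notes.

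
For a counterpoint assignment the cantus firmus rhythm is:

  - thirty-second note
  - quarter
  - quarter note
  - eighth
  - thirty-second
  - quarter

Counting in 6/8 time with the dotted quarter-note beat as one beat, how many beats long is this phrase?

2.5

One dotted quarter-note beat = 12 thirty-second notes.
Each duration in thirty-second notes: thirty-second note = 1; quarter = 8; quarter note = 8; eighth = 4; thirty-second = 1; quarter = 8.
Total: 1 + 8 + 8 + 4 + 1 + 8 = 30.
30 ÷ 12 = 2.5 beats.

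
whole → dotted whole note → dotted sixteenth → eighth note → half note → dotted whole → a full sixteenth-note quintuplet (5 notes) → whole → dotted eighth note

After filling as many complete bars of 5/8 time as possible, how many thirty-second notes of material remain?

One bar of 5/8 = 20 thirty-second notes.
In thirty-second notes: whole = 32; dotted whole note = 48; dotted sixteenth = 3; eighth note = 4; half note = 16; dotted whole = 48; a full sixteenth-note quintuplet (5 notes) (five quintuplet sixteenths span one quarter) = 8; whole = 32; dotted eighth note = 6.
Adding: 32 + 48 + 3 + 4 + 16 + 48 + 8 + 32 + 6 = 197.
197 ÷ 20 = 9 complete bars with 17 thirty-second notes remaining.

17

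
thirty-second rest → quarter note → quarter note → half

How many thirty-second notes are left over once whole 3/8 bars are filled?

9

One bar of 3/8 = 12 thirty-second notes.
Convert each value to thirty-second notes: thirty-second rest = 1; quarter note = 8; quarter note = 8; half = 16.
Altogether 1 + 8 + 8 + 16 = 33.
33 ÷ 12 = 2 complete bars with 9 thirty-second notes remaining.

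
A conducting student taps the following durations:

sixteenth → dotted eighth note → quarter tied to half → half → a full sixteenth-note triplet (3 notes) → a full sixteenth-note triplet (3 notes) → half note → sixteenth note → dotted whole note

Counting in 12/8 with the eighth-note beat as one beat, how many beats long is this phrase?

30.5

One eighth-note beat = 2 sixteenth notes.
In sixteenth notes: sixteenth = 1; dotted eighth note = 3; quarter tied to half (quarter + half) = 12; half = 8; a full sixteenth-note triplet (3 notes) (three triplet sixteenths span one eighth) = 2; a full sixteenth-note triplet (3 notes) (three triplet sixteenths span one eighth) = 2; half note = 8; sixteenth note = 1; dotted whole note = 24.
Total: 1 + 3 + 12 + 8 + 2 + 2 + 8 + 1 + 24 = 61.
61 ÷ 2 = 30.5 beats.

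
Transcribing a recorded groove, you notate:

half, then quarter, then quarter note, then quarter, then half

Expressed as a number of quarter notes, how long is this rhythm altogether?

7

Express everything in quarter notes: half = 2; quarter = 1; quarter note = 1; quarter = 1; half = 2.
Sum: 2 + 1 + 1 + 1 + 2 = 7 quarter notes.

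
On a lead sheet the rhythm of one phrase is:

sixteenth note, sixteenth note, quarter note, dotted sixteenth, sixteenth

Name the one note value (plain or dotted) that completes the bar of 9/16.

thirty-second note

The bar of 9/16 = 18 thirty-second notes.
Each duration in thirty-second notes: sixteenth note = 2; sixteenth note = 2; quarter note = 8; dotted sixteenth = 3; sixteenth = 2.
Sum: 2 + 2 + 8 + 3 + 2 = 17.
Remaining: 18 − 17 = 1 thirty-second note, which is a thirty-second note.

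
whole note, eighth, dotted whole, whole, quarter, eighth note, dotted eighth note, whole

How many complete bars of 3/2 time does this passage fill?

One bar of 3/2 = 24 sixteenth notes.
Each duration in sixteenth notes: whole note = 16; eighth = 2; dotted whole = 24; whole = 16; quarter = 4; eighth note = 2; dotted eighth note = 3; whole = 16.
Adding: 16 + 2 + 24 + 16 + 4 + 2 + 3 + 16 = 83.
83 ÷ 24 = 3 complete bars with 11 left over.

3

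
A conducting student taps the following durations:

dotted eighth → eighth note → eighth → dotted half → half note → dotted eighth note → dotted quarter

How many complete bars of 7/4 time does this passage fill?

One bar of 7/4 = 28 sixteenth notes.
Express everything in sixteenth notes: dotted eighth = 3; eighth note = 2; eighth = 2; dotted half = 12; half note = 8; dotted eighth note = 3; dotted quarter = 6.
Total: 3 + 2 + 2 + 12 + 8 + 3 + 6 = 36.
36 ÷ 28 = 1 complete bar with 8 left over.

1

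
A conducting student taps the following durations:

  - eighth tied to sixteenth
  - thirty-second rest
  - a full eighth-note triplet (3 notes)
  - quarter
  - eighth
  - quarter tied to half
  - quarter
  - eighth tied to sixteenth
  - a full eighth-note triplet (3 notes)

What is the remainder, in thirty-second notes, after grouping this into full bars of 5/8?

13

One bar of 5/8 = 20 thirty-second notes.
Each duration in thirty-second notes: eighth tied to sixteenth (eighth + sixteenth) = 6; thirty-second rest = 1; a full eighth-note triplet (3 notes) (three triplet eighths span one quarter) = 8; quarter = 8; eighth = 4; quarter tied to half (quarter + half) = 24; quarter = 8; eighth tied to sixteenth (eighth + sixteenth) = 6; a full eighth-note triplet (3 notes) (three triplet eighths span one quarter) = 8.
Adding: 6 + 1 + 8 + 8 + 4 + 24 + 8 + 6 + 8 = 73.
73 ÷ 20 = 3 complete bars with 13 thirty-second notes remaining.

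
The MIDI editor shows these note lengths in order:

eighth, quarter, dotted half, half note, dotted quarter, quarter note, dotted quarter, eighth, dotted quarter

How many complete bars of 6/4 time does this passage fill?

One bar of 6/4 = 12 eighth notes.
In eighth notes: eighth = 1; quarter = 2; dotted half = 6; half note = 4; dotted quarter = 3; quarter note = 2; dotted quarter = 3; eighth = 1; dotted quarter = 3.
Altogether 1 + 2 + 6 + 4 + 3 + 2 + 3 + 1 + 3 = 25.
25 ÷ 12 = 2 complete bars with 1 left over.

2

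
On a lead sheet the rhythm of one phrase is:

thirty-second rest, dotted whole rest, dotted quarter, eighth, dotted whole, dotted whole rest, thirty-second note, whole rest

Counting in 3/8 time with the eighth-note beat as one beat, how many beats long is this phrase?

48.5

One eighth-note beat = 4 thirty-second notes.
Express everything in thirty-second notes: thirty-second rest = 1; dotted whole rest = 48; dotted quarter = 12; eighth = 4; dotted whole = 48; dotted whole rest = 48; thirty-second note = 1; whole rest = 32.
Sum: 1 + 48 + 12 + 4 + 48 + 48 + 1 + 32 = 194.
194 ÷ 4 = 48.5 beats.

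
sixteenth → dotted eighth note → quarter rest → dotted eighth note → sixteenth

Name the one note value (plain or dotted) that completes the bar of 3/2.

dotted half note

The bar of 3/2 = 24 sixteenth notes.
In sixteenth notes: sixteenth = 1; dotted eighth note = 3; quarter rest = 4; dotted eighth note = 3; sixteenth = 1.
Altogether 1 + 3 + 4 + 3 + 1 = 12.
Remaining: 24 − 12 = 12 sixteenth notes, which is a dotted half note.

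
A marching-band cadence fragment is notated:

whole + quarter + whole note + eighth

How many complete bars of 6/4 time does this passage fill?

1

One bar of 6/4 = 12 eighth notes.
Express everything in eighth notes: whole = 8; quarter = 2; whole note = 8; eighth = 1.
Altogether 8 + 2 + 8 + 1 = 19.
19 ÷ 12 = 1 complete bar with 7 left over.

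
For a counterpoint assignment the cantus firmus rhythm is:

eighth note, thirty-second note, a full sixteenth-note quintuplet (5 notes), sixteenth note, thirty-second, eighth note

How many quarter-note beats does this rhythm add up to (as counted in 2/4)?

One quarter-note beat = 8 thirty-second notes.
In thirty-second notes: eighth note = 4; thirty-second note = 1; a full sixteenth-note quintuplet (5 notes) (five quintuplet sixteenths span one quarter) = 8; sixteenth note = 2; thirty-second = 1; eighth note = 4.
Adding: 4 + 1 + 8 + 2 + 1 + 4 = 20.
20 ÷ 8 = 2.5 beats.

2.5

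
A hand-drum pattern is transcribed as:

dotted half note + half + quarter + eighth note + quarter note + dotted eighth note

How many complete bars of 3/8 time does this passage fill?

One bar of 3/8 = 6 sixteenth notes.
Working in sixteenth notes: dotted half note = 12; half = 8; quarter = 4; eighth note = 2; quarter note = 4; dotted eighth note = 3.
Total: 12 + 8 + 4 + 2 + 4 + 3 = 33.
33 ÷ 6 = 5 complete bars with 3 left over.

5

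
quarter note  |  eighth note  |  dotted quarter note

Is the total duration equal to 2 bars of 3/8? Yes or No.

Yes

One bar of 3/8 = 3 eighth notes, so 2 bars = 6.
Convert each value to eighth notes: quarter note = 2; eighth note = 1; dotted quarter note = 3.
Adding: 2 + 1 + 3 = 6.
6 equals 6, so the answer is Yes.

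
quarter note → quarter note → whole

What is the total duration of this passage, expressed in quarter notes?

6

In quarter notes: quarter note = 1; quarter note = 1; whole = 4.
Total: 1 + 1 + 4 = 6 quarter notes.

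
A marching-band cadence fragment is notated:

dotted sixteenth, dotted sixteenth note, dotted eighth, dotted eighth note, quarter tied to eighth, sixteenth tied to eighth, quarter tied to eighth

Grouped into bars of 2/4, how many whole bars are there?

One bar of 2/4 = 16 thirty-second notes.
Working in thirty-second notes: dotted sixteenth = 3; dotted sixteenth note = 3; dotted eighth = 6; dotted eighth note = 6; quarter tied to eighth (quarter + eighth) = 12; sixteenth tied to eighth (sixteenth + eighth) = 6; quarter tied to eighth (quarter + eighth) = 12.
Altogether 3 + 3 + 6 + 6 + 12 + 6 + 12 = 48.
48 ÷ 16 = 3 complete bars with 0 left over.

3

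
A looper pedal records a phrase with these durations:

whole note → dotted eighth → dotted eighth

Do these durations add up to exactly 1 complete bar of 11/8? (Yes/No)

Yes

One bar of 11/8 = 22 sixteenth notes.
Express everything in sixteenth notes: whole note = 16; dotted eighth = 3; dotted eighth = 3.
Adding: 16 + 3 + 3 = 22.
22 equals 22, so the answer is Yes.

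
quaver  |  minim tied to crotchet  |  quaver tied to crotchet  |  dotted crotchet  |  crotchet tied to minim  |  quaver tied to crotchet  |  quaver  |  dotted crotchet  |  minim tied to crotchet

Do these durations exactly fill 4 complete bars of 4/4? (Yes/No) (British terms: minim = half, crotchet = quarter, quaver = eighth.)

One bar of 4/4 = 8 eighth notes, so 4 bars = 32.
Express everything in eighth notes: quaver = 1; minim tied to crotchet (minim + crotchet) = 6; quaver tied to crotchet (quaver + crotchet) = 3; dotted crotchet = 3; crotchet tied to minim (crotchet + minim) = 6; quaver tied to crotchet (quaver + crotchet) = 3; quaver = 1; dotted crotchet = 3; minim tied to crotchet (minim + crotchet) = 6.
Total: 1 + 6 + 3 + 3 + 6 + 3 + 1 + 3 + 6 = 32.
32 equals 32, so the answer is Yes.

Yes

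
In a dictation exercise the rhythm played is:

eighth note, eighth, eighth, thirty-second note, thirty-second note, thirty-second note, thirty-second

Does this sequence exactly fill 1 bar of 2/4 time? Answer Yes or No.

Yes

One bar of 2/4 = 16 thirty-second notes.
Each duration in thirty-second notes: eighth note = 4; eighth = 4; eighth = 4; thirty-second note = 1; thirty-second note = 1; thirty-second note = 1; thirty-second = 1.
Sum: 4 + 4 + 4 + 1 + 1 + 1 + 1 = 16.
16 equals 16, so the answer is Yes.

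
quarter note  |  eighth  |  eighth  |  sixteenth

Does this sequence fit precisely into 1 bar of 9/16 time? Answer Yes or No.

One bar of 9/16 = 9 sixteenth notes.
In sixteenth notes: quarter note = 4; eighth = 2; eighth = 2; sixteenth = 1.
Sum: 4 + 2 + 2 + 1 = 9.
9 equals 9, so the answer is Yes.

Yes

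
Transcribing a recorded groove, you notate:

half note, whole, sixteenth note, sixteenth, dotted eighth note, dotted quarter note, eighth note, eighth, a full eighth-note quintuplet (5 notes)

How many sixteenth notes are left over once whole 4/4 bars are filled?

15

One bar of 4/4 = 16 sixteenth notes.
Express everything in sixteenth notes: half note = 8; whole = 16; sixteenth note = 1; sixteenth = 1; dotted eighth note = 3; dotted quarter note = 6; eighth note = 2; eighth = 2; a full eighth-note quintuplet (5 notes) (five quintuplet eighths span one half) = 8.
Total: 8 + 16 + 1 + 1 + 3 + 6 + 2 + 2 + 8 = 47.
47 ÷ 16 = 2 complete bars with 15 sixteenth notes remaining.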